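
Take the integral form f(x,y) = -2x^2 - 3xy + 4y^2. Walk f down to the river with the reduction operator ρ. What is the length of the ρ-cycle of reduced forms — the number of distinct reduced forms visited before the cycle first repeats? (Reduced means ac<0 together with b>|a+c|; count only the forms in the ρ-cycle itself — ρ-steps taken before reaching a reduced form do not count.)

D = 41, ⌊√D⌋ = 6
descent: ρ → (4,3,-2)  [lands on river]
river: ρ → (-2,5,2)
river: ρ → (2,3,-4)
river: ρ → (-4,5,1)
river: ρ → (1,5,-4)
river: ρ → (-4,3,2)
river: ρ → (2,5,-2)
river: ρ → (-2,3,4)
river: ρ → (4,5,-1)
river: ρ → (-1,5,4)
ρ-cycle length = 10 (tail of 1 descent step not counted)

10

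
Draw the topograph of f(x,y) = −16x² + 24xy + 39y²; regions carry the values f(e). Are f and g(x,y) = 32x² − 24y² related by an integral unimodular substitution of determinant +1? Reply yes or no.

D₁ = 3072, D₂ = 3072
river cycle of f (length 8): (39, 54, -1), (-1, 54, 39), (39, 24, -16), (-16, 40, 23), (23, 52, -4), (-4, 52, 23), (23, 40, -16), (-16, 24, 39)
river cycle of g (length 2): (-24, 48, 8), (8, 48, -24)
cycles differ ⇒ inequivalent

no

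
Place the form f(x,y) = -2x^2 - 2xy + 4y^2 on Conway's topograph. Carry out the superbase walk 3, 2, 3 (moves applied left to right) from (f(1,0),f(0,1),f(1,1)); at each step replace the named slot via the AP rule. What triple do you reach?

start (-2,4,0) = (f(1,0),f(0,1),f(1,1))
replace slot 3: 2·((-2)+4) − 0 = 4 → (-2,4,4)
replace slot 2: 2·((-2)+4) − 4 = 0 → (-2,0,4)
replace slot 3: 2·((-2)+0) − 4 = -8 → (-2,0,-8)

-2,0,-8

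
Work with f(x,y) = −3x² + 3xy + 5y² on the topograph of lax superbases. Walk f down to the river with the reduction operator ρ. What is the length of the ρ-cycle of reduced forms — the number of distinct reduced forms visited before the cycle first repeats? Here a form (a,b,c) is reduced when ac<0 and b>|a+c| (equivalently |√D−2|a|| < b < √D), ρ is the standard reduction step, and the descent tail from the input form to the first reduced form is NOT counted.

D = 69, ⌊√D⌋ = 8
river: ρ → (5,7,-1)
river: ρ → (-1,7,5)
river: ρ → (5,3,-3)
river: ρ → (-3,3,5)
ρ-cycle length = 4 (tail of 0 descent steps not counted)

4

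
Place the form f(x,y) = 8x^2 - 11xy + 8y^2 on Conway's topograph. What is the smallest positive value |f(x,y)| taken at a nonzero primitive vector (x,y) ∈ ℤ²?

translate: b→5 (≡-11 mod 16), so (8,-11,8)→(8,5,5)
flip: (8,5,5)→(5,-5,8)
translate: b→5 (≡-5 mod 10), so (5,-5,8)→(5,5,8)
reduced (well bottom): (5,5,8) with a≤c, −a<b≤a
well minimum = a = 5

5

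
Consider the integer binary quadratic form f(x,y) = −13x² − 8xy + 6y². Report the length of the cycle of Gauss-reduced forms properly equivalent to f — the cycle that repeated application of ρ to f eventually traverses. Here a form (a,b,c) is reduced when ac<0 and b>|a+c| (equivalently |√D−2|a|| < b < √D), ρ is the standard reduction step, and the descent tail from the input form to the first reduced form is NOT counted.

D = 376, ⌊√D⌋ = 19
descent: ρ → (6,8,-13)  [lands on river]
river: ρ → (-13,18,1)
river: ρ → (1,18,-13)
river: ρ → (-13,8,6)
river: ρ → (6,16,-5)
river: ρ → (-5,14,9)
river: ρ → (9,4,-10)
river: ρ → (-10,16,3)
river: ρ → (3,14,-15)
river: ρ → (-15,16,2)
river: ρ → (2,16,-15)
river: ρ → (-15,14,3)
river: ρ → (3,16,-10)
river: ρ → (-10,4,9)
river: ρ → (9,14,-5)
river: ρ → (-5,16,6)
ρ-cycle length = 16 (tail of 1 descent step not counted)

16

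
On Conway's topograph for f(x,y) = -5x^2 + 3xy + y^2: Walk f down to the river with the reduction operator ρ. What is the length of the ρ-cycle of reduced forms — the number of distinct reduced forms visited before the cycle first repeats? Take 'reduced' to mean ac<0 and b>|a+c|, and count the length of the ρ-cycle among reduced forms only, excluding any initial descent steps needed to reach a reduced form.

D = 29, ⌊√D⌋ = 5
descent: ρ → (1,5,-1)  [lands on river]
river: ρ → (-1,5,1)
ρ-cycle length = 2 (tail of 1 descent step not counted)

2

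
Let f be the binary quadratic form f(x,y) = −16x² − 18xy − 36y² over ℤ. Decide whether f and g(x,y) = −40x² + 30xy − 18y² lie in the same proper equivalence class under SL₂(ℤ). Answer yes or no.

D₁ = -1980, D₂ = -1980
f is negative-definite; reduce −f:
−f: translate: b→-14 (≡18 mod 32), so (16,18,36)→(16,-14,34)
−f: reduced (well bottom): (16,-14,34) with a≤c, −a<b≤a
flip sign back: reduced form of f is (-16,14,-34)
g is negative-definite; reduce −g:
−g: flip: (40,-30,18)→(18,30,40)
−g: translate: b→-6 (≡30 mod 36), so (18,30,40)→(18,-6,28)
−g: reduced (well bottom): (18,-6,28) with a≤c, −a<b≤a
flip sign back: reduced form of g is (-18,6,-28)
reduced forms (-16, 14, -34) vs (-18, 6, -28) ⇒ inequivalent

no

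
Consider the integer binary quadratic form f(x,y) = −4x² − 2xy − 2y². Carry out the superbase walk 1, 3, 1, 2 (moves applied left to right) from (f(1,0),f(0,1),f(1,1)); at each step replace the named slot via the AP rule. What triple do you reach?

start (-4,-2,-8) = (f(1,0),f(0,1),f(1,1))
replace slot 1: 2·((-2)+(-8)) − (-4) = -16 → (-16,-2,-8)
replace slot 3: 2·((-16)+(-2)) − (-8) = -28 → (-16,-2,-28)
replace slot 1: 2·((-2)+(-28)) − (-16) = -44 → (-44,-2,-28)
replace slot 2: 2·((-44)+(-28)) − (-2) = -142 → (-44,-142,-28)

-44,-142,-28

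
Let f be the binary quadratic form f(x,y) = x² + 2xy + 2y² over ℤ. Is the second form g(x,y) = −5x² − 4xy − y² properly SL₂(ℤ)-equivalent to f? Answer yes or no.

D₁ = -4, D₂ = -4
f: translate: b→0 (≡2 mod 2), so (1,2,2)→(1,0,1)
f: reduced (well bottom): (1,0,1) with a≤c, −a<b≤a
g is negative-definite; reduce −g:
−g: flip: (5,4,1)→(1,-4,5)
−g: translate: b→0 (≡-4 mod 2), so (1,-4,5)→(1,0,1)
−g: reduced (well bottom): (1,0,1) with a≤c, −a<b≤a
flip sign back: reduced form of g is (-1,0,-1)
reduced forms (1, 0, 1) vs (-1, 0, -1) ⇒ inequivalent

no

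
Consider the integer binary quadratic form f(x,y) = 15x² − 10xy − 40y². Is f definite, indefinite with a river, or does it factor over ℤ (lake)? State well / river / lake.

D = b²−4ac = (-10)² − 4·15·(-40) = 2500
D = 50² is a perfect square ⇒ form factors over ℤ ⇒ lakes

lake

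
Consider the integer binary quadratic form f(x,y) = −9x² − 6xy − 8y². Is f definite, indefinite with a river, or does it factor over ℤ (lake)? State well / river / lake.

D = b²−4ac = (-6)² − 4·(-9)·(-8) = -252
D < 0 ⇒ definite ⇒ every region one sign ⇒ single well

well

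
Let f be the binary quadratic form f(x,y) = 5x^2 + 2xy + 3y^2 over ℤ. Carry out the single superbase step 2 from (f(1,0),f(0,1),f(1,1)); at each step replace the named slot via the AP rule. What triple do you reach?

start (5,3,10) = (f(1,0),f(0,1),f(1,1))
replace slot 2: 2·(5+10) − 3 = 27 → (5,27,10)

5,27,10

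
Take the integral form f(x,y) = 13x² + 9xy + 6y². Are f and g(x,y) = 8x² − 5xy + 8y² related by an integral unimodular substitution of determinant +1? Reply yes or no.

D₁ = -231, D₂ = -231
f: flip: (13,9,6)→(6,-9,13)
f: translate: b→3 (≡-9 mod 12), so (6,-9,13)→(6,3,10)
f: reduced (well bottom): (6,3,10) with a≤c, −a<b≤a
g: flip: (8,-5,8)→(8,5,8)
g: reduced (well bottom): (8,5,8) with a≤c, −a<b≤a
reduced forms (6, 3, 10) vs (8, 5, 8) ⇒ inequivalent

no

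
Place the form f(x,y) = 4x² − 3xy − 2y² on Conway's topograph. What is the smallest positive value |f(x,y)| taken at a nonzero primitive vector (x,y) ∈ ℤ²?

descent: ρ → (-2,3,4)  [lands on river]
river: ρ → (4,5,-1)
river: ρ → (-1,5,4)
river: ρ → (4,3,-2)
river: ρ → (-2,5,2)
river: ρ → (2,3,-4)
river: ρ → (-4,5,1)
river: ρ → (1,5,-4)
river: ρ → (-4,3,2)
river: ρ → (2,5,-2)
closes: descent 1, river 10
min |a| on river = 1

1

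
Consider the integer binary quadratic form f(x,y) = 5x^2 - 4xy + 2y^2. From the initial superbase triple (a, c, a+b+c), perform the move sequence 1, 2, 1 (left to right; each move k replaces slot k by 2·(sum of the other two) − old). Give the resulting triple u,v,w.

start (5,2,3) = (f(1,0),f(0,1),f(1,1))
replace slot 1: 2·(2+3) − 5 = 5 → (5,2,3)
replace slot 2: 2·(5+3) − 2 = 14 → (5,14,3)
replace slot 1: 2·(14+3) − 5 = 29 → (29,14,3)

29,14,3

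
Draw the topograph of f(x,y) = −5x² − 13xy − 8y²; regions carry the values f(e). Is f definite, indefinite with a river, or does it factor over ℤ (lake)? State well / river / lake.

D = b²−4ac = (-13)² − 4·(-5)·(-8) = 9
D = 3² is a perfect square ⇒ form factors over ℤ ⇒ lakes

lake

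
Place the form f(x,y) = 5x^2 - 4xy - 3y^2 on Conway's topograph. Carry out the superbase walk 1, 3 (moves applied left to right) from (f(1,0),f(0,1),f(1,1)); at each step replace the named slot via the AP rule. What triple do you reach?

start (5,-3,-2) = (f(1,0),f(0,1),f(1,1))
replace slot 1: 2·((-3)+(-2)) − 5 = -15 → (-15,-3,-2)
replace slot 3: 2·((-15)+(-3)) − (-2) = -34 → (-15,-3,-34)

-15,-3,-34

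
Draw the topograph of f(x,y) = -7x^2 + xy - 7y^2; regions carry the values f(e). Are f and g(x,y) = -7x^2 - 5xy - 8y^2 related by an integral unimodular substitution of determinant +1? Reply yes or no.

D₁ = -195, D₂ = -199
discriminants differ ⇒ not SL₂(ℤ)-equivalent

no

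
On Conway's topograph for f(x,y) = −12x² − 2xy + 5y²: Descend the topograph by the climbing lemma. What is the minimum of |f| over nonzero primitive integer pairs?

descent: ρ → (5,12,-5)  [lands on river]
river: ρ → (-5,8,9)
river: ρ → (9,10,-4)
river: ρ → (-4,14,3)
river: ρ → (3,10,-12)
river: ρ → (-12,14,1)
river: ρ → (1,14,-12)
river: ρ → (-12,10,3)
river: ρ → (3,14,-4)
river: ρ → (-4,10,9)
river: ρ → (9,8,-5)
river: ρ → (-5,12,5)
river: ρ → (5,8,-9)
river: ρ → (-9,10,4)
river: ρ → (4,14,-3)
river: ρ → (-3,10,12)
river: ρ → (12,14,-1)
river: ρ → (-1,14,12)
river: ρ → (12,10,-3)
river: ρ → (-3,14,4)
river: ρ → (4,10,-9)
river: ρ → (-9,8,5)
closes: descent 1, river 22
min |a| on river = 1

1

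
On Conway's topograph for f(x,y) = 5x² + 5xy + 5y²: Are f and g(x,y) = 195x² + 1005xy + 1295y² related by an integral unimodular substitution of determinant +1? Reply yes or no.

D₁ = -75, D₂ = -75
f: reduced (well bottom): (5,5,5) with a≤c, −a<b≤a
g: translate: b→-165 (≡1005 mod 390), so (195,1005,1295)→(195,-165,35)
g: flip: (195,-165,35)→(35,165,195)
g: translate: b→25 (≡165 mod 70), so (35,165,195)→(35,25,5)
g: flip: (35,25,5)→(5,-25,35)
g: translate: b→5 (≡-25 mod 10), so (5,-25,35)→(5,5,5)
g: reduced (well bottom): (5,5,5) with a≤c, −a<b≤a
reduced forms (5, 5, 5) vs (5, 5, 5) ⇒ equivalent

yes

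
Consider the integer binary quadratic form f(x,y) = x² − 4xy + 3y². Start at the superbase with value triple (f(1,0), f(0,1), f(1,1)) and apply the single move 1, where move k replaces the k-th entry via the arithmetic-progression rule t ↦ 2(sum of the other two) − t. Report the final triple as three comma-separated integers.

start (1,3,0) = (f(1,0),f(0,1),f(1,1))
replace slot 1: 2·(3+0) − 1 = 5 → (5,3,0)

5,3,0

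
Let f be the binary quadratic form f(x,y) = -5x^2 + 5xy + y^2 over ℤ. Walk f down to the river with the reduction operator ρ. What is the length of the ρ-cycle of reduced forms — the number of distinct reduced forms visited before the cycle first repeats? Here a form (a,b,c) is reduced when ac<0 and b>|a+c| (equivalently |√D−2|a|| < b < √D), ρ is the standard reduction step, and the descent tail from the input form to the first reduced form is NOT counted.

D = 45, ⌊√D⌋ = 6
river: ρ → (1,5,-5)
river: ρ → (-5,5,1)
ρ-cycle length = 2 (tail of 0 descent steps not counted)

2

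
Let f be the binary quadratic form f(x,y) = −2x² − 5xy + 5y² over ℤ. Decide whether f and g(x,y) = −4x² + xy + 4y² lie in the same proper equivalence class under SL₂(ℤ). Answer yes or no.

D₁ = 65, D₂ = 65
river cycle of f (length 6): (5, 5, -2), (-2, 7, 2), (2, 5, -5), (-5, 5, 2), (2, 7, -2), (-2, 5, 5)
river cycle of g (length 6): (4, 7, -1), (-1, 7, 4), (4, 1, -4), (-4, 7, 1), (1, 7, -4), (-4, 1, 4)
cycles differ ⇒ inequivalent

no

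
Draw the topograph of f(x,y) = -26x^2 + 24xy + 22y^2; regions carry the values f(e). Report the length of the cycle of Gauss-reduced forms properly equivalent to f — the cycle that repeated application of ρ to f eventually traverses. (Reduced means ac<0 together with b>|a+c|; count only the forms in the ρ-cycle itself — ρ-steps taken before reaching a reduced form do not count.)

D = 2864, ⌊√D⌋ = 53
river: ρ → (22,20,-28)
river: ρ → (-28,36,14)
river: ρ → (14,48,-10)
river: ρ → (-10,52,4)
river: ρ → (4,52,-10)
river: ρ → (-10,48,14)
river: ρ → (14,36,-28)
river: ρ → (-28,20,22)
river: ρ → (22,24,-26)
river: ρ → (-26,28,20)
river: ρ → (20,52,-2)
river: ρ → (-2,52,20)
river: ρ → (20,28,-26)
river: ρ → (-26,24,22)
ρ-cycle length = 14 (tail of 0 descent steps not counted)

14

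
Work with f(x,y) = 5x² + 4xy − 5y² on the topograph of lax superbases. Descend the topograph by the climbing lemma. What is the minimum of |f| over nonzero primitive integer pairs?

river: ρ → (-5,6,4)
river: ρ → (4,10,-1)
river: ρ → (-1,10,4)
river: ρ → (4,6,-5)
river: ρ → (-5,4,5)
river: ρ → (5,6,-4)
river: ρ → (-4,10,1)
river: ρ → (1,10,-4)
river: ρ → (-4,6,5)
river: ρ → (5,4,-5)
closes: descent 0, river 10
min |a| on river = 1

1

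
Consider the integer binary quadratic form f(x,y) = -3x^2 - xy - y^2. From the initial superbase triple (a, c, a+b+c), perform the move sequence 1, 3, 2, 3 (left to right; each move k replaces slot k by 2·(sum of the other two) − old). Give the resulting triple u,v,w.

start (-3,-1,-5) = (f(1,0),f(0,1),f(1,1))
replace slot 1: 2·((-1)+(-5)) − (-3) = -9 → (-9,-1,-5)
replace slot 3: 2·((-9)+(-1)) − (-5) = -15 → (-9,-1,-15)
replace slot 2: 2·((-9)+(-15)) − (-1) = -47 → (-9,-47,-15)
replace slot 3: 2·((-9)+(-47)) − (-15) = -97 → (-9,-47,-97)

-9,-47,-97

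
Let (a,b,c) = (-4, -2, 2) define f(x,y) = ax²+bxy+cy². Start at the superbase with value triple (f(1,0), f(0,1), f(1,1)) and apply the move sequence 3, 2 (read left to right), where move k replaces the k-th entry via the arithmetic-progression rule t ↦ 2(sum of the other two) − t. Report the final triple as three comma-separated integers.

start (-4,2,-4) = (f(1,0),f(0,1),f(1,1))
replace slot 3: 2·((-4)+2) − (-4) = 0 → (-4,2,0)
replace slot 2: 2·((-4)+0) − 2 = -10 → (-4,-10,0)

-4,-10,0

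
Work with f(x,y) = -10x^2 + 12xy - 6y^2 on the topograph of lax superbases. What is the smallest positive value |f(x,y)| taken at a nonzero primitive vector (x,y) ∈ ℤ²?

translate: b→8 (≡-12 mod 20), so (10,-12,6)→(10,8,4)
flip: (10,8,4)→(4,-8,10)
translate: b→0 (≡-8 mod 8), so (4,-8,10)→(4,0,6)
reduced (well bottom): (4,0,6) with a≤c, −a<b≤a
well minimum |f| = |-4| = 4 (negative-definite)

4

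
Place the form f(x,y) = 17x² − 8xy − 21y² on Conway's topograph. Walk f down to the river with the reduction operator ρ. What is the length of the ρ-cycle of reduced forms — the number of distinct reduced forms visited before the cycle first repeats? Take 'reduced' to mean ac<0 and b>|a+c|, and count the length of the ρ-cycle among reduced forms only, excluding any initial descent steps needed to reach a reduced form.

D = 1492, ⌊√D⌋ = 38
descent: ρ → (-21,8,17)  [lands on river]
river: ρ → (17,26,-12)
river: ρ → (-12,22,21)
river: ρ → (21,20,-13)
river: ρ → (-13,32,9)
river: ρ → (9,22,-28)
river: ρ → (-28,34,3)
river: ρ → (3,38,-4)
river: ρ → (-4,34,21)
river: ρ → (21,8,-17)
river: ρ → (-17,26,12)
river: ρ → (12,22,-21)
river: ρ → (-21,20,13)
river: ρ → (13,32,-9)
river: ρ → (-9,22,28)
river: ρ → (28,34,-3)
river: ρ → (-3,38,4)
river: ρ → (4,34,-21)
ρ-cycle length = 18 (tail of 1 descent step not counted)

18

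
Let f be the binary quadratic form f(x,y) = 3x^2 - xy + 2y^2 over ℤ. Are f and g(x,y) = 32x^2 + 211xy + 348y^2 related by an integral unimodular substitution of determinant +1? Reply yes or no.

D₁ = -23, D₂ = -23
f: flip: (3,-1,2)→(2,1,3)
f: reduced (well bottom): (2,1,3) with a≤c, −a<b≤a
g: translate: b→19 (≡211 mod 64), so (32,211,348)→(32,19,3)
g: flip: (32,19,3)→(3,-19,32)
g: translate: b→-1 (≡-19 mod 6), so (3,-19,32)→(3,-1,2)
g: flip: (3,-1,2)→(2,1,3)
g: reduced (well bottom): (2,1,3) with a≤c, −a<b≤a
reduced forms (2, 1, 3) vs (2, 1, 3) ⇒ equivalent

yes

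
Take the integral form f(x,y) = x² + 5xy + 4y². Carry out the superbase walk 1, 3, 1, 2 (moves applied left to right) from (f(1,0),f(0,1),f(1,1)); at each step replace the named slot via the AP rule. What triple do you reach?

start (1,4,10) = (f(1,0),f(0,1),f(1,1))
replace slot 1: 2·(4+10) − 1 = 27 → (27,4,10)
replace slot 3: 2·(27+4) − 10 = 52 → (27,4,52)
replace slot 1: 2·(4+52) − 27 = 85 → (85,4,52)
replace slot 2: 2·(85+52) − 4 = 270 → (85,270,52)

85,270,52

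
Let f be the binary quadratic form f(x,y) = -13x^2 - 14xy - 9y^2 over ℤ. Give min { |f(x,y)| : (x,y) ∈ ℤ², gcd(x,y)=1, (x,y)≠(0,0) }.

translate: b→-12 (≡14 mod 26), so (13,14,9)→(13,-12,8)
flip: (13,-12,8)→(8,12,13)
translate: b→-4 (≡12 mod 16), so (8,12,13)→(8,-4,9)
reduced (well bottom): (8,-4,9) with a≤c, −a<b≤a
well minimum |f| = |-8| = 8 (negative-definite)

8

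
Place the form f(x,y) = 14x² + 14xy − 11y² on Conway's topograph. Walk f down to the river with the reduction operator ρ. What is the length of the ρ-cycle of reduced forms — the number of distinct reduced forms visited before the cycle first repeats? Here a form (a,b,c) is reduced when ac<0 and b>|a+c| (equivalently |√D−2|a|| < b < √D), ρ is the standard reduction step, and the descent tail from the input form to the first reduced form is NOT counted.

D = 812, ⌊√D⌋ = 28
river: ρ → (-11,8,17)
river: ρ → (17,26,-2)
river: ρ → (-2,26,17)
river: ρ → (17,8,-11)
river: ρ → (-11,14,14)
river: ρ → (14,14,-11)
ρ-cycle length = 6 (tail of 0 descent steps not counted)

6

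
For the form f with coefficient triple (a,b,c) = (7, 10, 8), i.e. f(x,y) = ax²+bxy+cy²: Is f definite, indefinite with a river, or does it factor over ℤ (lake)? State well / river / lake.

D = b²−4ac = 10² − 4·7·8 = -124
D < 0 ⇒ definite ⇒ every region one sign ⇒ single well

well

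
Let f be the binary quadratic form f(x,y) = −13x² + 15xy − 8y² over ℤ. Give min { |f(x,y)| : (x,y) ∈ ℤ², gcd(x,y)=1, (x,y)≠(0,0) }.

translate: b→11 (≡-15 mod 26), so (13,-15,8)→(13,11,6)
flip: (13,11,6)→(6,-11,13)
translate: b→1 (≡-11 mod 12), so (6,-11,13)→(6,1,8)
reduced (well bottom): (6,1,8) with a≤c, −a<b≤a
well minimum |f| = |-6| = 6 (negative-definite)

6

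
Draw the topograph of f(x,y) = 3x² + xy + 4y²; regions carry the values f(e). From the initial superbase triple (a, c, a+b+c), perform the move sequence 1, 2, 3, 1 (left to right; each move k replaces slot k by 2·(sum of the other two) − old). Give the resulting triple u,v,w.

start (3,4,8) = (f(1,0),f(0,1),f(1,1))
replace slot 1: 2·(4+8) − 3 = 21 → (21,4,8)
replace slot 2: 2·(21+8) − 4 = 54 → (21,54,8)
replace slot 3: 2·(21+54) − 8 = 142 → (21,54,142)
replace slot 1: 2·(54+142) − 21 = 371 → (371,54,142)

371,54,142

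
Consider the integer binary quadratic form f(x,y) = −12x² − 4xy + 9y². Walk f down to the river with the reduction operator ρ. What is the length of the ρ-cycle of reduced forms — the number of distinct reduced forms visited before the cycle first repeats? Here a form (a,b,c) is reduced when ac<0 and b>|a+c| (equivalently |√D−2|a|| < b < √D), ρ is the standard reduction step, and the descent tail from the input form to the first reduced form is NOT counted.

D = 448, ⌊√D⌋ = 21
descent: ρ → (9,4,-12)  [lands on river]
river: ρ → (-12,20,1)
river: ρ → (1,20,-12)
river: ρ → (-12,4,9)
river: ρ → (9,14,-7)
river: ρ → (-7,14,9)
ρ-cycle length = 6 (tail of 1 descent step not counted)

6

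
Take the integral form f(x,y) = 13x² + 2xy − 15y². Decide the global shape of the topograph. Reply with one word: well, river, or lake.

D = b²−4ac = 2² − 4·13·(-15) = 784
D = 28² is a perfect square ⇒ form factors over ℤ ⇒ lakes

lake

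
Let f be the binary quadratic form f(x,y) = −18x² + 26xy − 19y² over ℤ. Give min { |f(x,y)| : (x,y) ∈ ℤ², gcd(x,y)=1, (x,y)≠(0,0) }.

translate: b→10 (≡-26 mod 36), so (18,-26,19)→(18,10,11)
flip: (18,10,11)→(11,-10,18)
reduced (well bottom): (11,-10,18) with a≤c, −a<b≤a
well minimum |f| = |-11| = 11 (negative-definite)

11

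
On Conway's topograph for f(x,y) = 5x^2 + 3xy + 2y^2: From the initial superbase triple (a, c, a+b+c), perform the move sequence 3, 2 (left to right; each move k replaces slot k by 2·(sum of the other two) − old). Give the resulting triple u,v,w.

start (5,2,10) = (f(1,0),f(0,1),f(1,1))
replace slot 3: 2·(5+2) − 10 = 4 → (5,2,4)
replace slot 2: 2·(5+4) − 2 = 16 → (5,16,4)

5,16,4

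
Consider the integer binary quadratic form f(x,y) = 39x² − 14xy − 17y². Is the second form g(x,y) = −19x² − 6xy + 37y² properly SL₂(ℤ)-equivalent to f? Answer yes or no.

D₁ = 2848, D₂ = 2848
river cycle of f (length 6): (-17, 48, 8), (8, 48, -17), (-17, 20, 36), (36, 52, -1), (-1, 52, 36), (36, 20, -17)
river cycle of g (length 8): (-19, 32, 24), (24, 16, -27), (-27, 38, 13), (13, 40, -24), (-24, 8, 29), (29, 50, -3), (-3, 52, 12), (12, 44, -19)
cycles differ ⇒ inequivalent

no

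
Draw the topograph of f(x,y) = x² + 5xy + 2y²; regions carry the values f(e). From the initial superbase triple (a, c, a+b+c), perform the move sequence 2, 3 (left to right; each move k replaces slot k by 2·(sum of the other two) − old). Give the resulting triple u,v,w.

start (1,2,8) = (f(1,0),f(0,1),f(1,1))
replace slot 2: 2·(1+8) − 2 = 16 → (1,16,8)
replace slot 3: 2·(1+16) − 8 = 26 → (1,16,26)

1,16,26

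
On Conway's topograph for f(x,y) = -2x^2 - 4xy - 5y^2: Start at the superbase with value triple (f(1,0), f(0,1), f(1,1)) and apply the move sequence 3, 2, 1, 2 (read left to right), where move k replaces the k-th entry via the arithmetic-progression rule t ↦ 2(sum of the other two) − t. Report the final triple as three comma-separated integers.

start (-2,-5,-11) = (f(1,0),f(0,1),f(1,1))
replace slot 3: 2·((-2)+(-5)) − (-11) = -3 → (-2,-5,-3)
replace slot 2: 2·((-2)+(-3)) − (-5) = -5 → (-2,-5,-3)
replace slot 1: 2·((-5)+(-3)) − (-2) = -14 → (-14,-5,-3)
replace slot 2: 2·((-14)+(-3)) − (-5) = -29 → (-14,-29,-3)

-14,-29,-3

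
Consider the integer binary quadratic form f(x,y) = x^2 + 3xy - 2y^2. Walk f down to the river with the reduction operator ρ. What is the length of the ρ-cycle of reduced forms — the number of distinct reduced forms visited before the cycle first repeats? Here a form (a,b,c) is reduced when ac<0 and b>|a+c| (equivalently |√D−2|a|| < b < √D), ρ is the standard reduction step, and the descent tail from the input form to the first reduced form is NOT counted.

D = 17, ⌊√D⌋ = 4
river: ρ → (-2,1,2)
river: ρ → (2,3,-1)
river: ρ → (-1,3,2)
river: ρ → (2,1,-2)
river: ρ → (-2,3,1)
river: ρ → (1,3,-2)
ρ-cycle length = 6 (tail of 0 descent steps not counted)

6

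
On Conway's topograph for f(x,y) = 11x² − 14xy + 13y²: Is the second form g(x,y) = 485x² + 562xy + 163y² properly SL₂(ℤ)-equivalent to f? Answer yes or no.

D₁ = -376, D₂ = -376
f: translate: b→8 (≡-14 mod 22), so (11,-14,13)→(11,8,10)
f: flip: (11,8,10)→(10,-8,11)
f: reduced (well bottom): (10,-8,11) with a≤c, −a<b≤a
g: translate: b→-408 (≡562 mod 970), so (485,562,163)→(485,-408,86)
g: flip: (485,-408,86)→(86,408,485)
g: translate: b→64 (≡408 mod 172), so (86,408,485)→(86,64,13)
g: flip: (86,64,13)→(13,-64,86)
g: translate: b→-12 (≡-64 mod 26), so (13,-64,86)→(13,-12,10)
g: flip: (13,-12,10)→(10,12,13)
g: translate: b→-8 (≡12 mod 20), so (10,12,13)→(10,-8,11)
g: reduced (well bottom): (10,-8,11) with a≤c, −a<b≤a
reduced forms (10, -8, 11) vs (10, -8, 11) ⇒ equivalent

yes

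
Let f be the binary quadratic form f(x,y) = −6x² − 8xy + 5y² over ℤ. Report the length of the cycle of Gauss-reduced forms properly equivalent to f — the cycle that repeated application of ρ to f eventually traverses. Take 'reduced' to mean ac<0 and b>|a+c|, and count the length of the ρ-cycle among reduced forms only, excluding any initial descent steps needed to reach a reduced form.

D = 184, ⌊√D⌋ = 13
descent: ρ → (5,8,-6)  [lands on river]
river: ρ → (-6,4,7)
river: ρ → (7,10,-3)
river: ρ → (-3,8,10)
river: ρ → (10,12,-1)
river: ρ → (-1,12,10)
river: ρ → (10,8,-3)
river: ρ → (-3,10,7)
river: ρ → (7,4,-6)
river: ρ → (-6,8,5)
river: ρ → (5,12,-2)
river: ρ → (-2,12,5)
ρ-cycle length = 12 (tail of 1 descent step not counted)

12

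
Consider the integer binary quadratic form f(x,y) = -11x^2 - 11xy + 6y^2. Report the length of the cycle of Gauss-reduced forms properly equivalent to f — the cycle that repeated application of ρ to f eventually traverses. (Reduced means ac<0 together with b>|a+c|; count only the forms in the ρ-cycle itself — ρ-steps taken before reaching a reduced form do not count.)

D = 385, ⌊√D⌋ = 19
descent: ρ → (6,11,-11)  [lands on river]
river: ρ → (-11,11,6)
river: ρ → (6,13,-9)
river: ρ → (-9,5,10)
river: ρ → (10,15,-4)
river: ρ → (-4,17,6)
river: ρ → (6,19,-1)
river: ρ → (-1,19,6)
river: ρ → (6,17,-4)
river: ρ → (-4,15,10)
river: ρ → (10,5,-9)
river: ρ → (-9,13,6)
ρ-cycle length = 12 (tail of 1 descent step not counted)

12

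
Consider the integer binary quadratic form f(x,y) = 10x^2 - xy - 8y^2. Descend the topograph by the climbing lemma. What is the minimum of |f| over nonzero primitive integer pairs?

descent: ρ → (-8,17,1)  [lands on river]
river: ρ → (1,17,-8)
river: ρ → (-8,15,3)
river: ρ → (3,15,-8)
closes: descent 1, river 4
min |a| on river = 1

1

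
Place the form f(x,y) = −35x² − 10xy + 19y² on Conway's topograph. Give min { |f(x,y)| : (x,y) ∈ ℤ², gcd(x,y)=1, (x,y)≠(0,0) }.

descent: ρ → (19,48,-6)  [lands on river]
river: ρ → (-6,48,19)
river: ρ → (19,28,-26)
river: ρ → (-26,24,21)
river: ρ → (21,18,-29)
river: ρ → (-29,40,10)
river: ρ → (10,40,-29)
river: ρ → (-29,18,21)
river: ρ → (21,24,-26)
river: ρ → (-26,28,19)
closes: descent 1, river 10
min |a| on river = 6

6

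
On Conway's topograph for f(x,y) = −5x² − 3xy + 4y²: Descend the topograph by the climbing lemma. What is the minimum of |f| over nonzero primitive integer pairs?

descent: ρ → (4,3,-5)  [lands on river]
river: ρ → (-5,7,2)
river: ρ → (2,9,-1)
river: ρ → (-1,9,2)
river: ρ → (2,7,-5)
river: ρ → (-5,3,4)
river: ρ → (4,5,-4)
river: ρ → (-4,3,5)
river: ρ → (5,7,-2)
river: ρ → (-2,9,1)
river: ρ → (1,9,-2)
river: ρ → (-2,7,5)
river: ρ → (5,3,-4)
river: ρ → (-4,5,4)
closes: descent 1, river 14
min |a| on river = 1

1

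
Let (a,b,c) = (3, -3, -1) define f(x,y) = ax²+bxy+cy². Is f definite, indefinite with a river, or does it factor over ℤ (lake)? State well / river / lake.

D = b²−4ac = (-3)² − 4·3·(-1) = 21
D > 0 non-square ⇒ indefinite ⇒ periodic river

river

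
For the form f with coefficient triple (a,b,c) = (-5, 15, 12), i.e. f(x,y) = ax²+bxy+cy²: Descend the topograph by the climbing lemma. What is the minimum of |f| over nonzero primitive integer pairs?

river: ρ → (12,9,-8)
river: ρ → (-8,7,13)
river: ρ → (13,19,-2)
river: ρ → (-2,21,3)
river: ρ → (3,21,-2)
river: ρ → (-2,19,13)
river: ρ → (13,7,-8)
river: ρ → (-8,9,12)
river: ρ → (12,15,-5)
river: ρ → (-5,15,12)
closes: descent 0, river 10
min |a| on river = 2

2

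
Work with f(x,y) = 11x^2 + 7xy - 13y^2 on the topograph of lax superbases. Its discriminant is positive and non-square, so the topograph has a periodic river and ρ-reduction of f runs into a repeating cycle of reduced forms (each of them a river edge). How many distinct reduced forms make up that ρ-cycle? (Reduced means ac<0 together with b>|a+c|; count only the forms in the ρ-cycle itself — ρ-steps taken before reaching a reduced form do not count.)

D = 621, ⌊√D⌋ = 24
river: ρ → (-13,19,5)
river: ρ → (5,21,-9)
river: ρ → (-9,15,11)
river: ρ → (11,7,-13)
ρ-cycle length = 4 (tail of 0 descent steps not counted)

4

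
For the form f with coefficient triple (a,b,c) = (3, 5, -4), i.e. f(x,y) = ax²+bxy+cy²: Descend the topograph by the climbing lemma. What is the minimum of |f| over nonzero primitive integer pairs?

river: ρ → (-4,3,4)
river: ρ → (4,5,-3)
river: ρ → (-3,7,2)
river: ρ → (2,5,-6)
river: ρ → (-6,7,1)
river: ρ → (1,7,-6)
river: ρ → (-6,5,2)
river: ρ → (2,7,-3)
river: ρ → (-3,5,4)
river: ρ → (4,3,-4)
river: ρ → (-4,5,3)
river: ρ → (3,7,-2)
river: ρ → (-2,5,6)
river: ρ → (6,7,-1)
river: ρ → (-1,7,6)
river: ρ → (6,5,-2)
river: ρ → (-2,7,3)
river: ρ → (3,5,-4)
closes: descent 0, river 18
min |a| on river = 1

1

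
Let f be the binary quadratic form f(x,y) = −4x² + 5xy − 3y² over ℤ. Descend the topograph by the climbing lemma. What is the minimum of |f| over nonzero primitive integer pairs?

translate: b→3 (≡-5 mod 8), so (4,-5,3)→(4,3,2)
flip: (4,3,2)→(2,-3,4)
translate: b→1 (≡-3 mod 4), so (2,-3,4)→(2,1,3)
reduced (well bottom): (2,1,3) with a≤c, −a<b≤a
well minimum |f| = |-2| = 2 (negative-definite)

2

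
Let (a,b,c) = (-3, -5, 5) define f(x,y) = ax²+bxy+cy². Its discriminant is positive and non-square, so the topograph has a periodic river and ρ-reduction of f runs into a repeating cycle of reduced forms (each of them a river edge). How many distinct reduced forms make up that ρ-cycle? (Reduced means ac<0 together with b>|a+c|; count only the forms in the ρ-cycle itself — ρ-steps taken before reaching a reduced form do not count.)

D = 85, ⌊√D⌋ = 9
descent: ρ → (5,5,-3)  [lands on river]
river: ρ → (-3,7,3)
river: ρ → (3,5,-5)
river: ρ → (-5,5,3)
river: ρ → (3,7,-3)
river: ρ → (-3,5,5)
ρ-cycle length = 6 (tail of 1 descent step not counted)

6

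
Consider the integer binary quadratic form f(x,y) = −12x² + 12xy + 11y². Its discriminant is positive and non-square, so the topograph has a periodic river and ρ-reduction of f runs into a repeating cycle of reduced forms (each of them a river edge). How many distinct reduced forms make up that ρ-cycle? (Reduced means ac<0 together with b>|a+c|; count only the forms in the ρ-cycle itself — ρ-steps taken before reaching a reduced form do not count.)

D = 672, ⌊√D⌋ = 25
river: ρ → (11,10,-13)
river: ρ → (-13,16,8)
river: ρ → (8,16,-13)
river: ρ → (-13,10,11)
river: ρ → (11,12,-12)
river: ρ → (-12,12,11)
ρ-cycle length = 6 (tail of 0 descent steps not counted)

6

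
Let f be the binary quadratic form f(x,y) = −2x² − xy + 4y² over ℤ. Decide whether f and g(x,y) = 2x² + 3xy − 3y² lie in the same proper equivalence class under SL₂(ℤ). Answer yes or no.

D₁ = 33, D₂ = 33
river cycle of f (length 4): (-2, 3, 3), (3, 3, -2), (-2, 5, 1), (1, 5, -2)
river cycle of g (length 4): (-3, 3, 2), (2, 5, -1), (-1, 5, 2), (2, 3, -3)
cycles differ ⇒ inequivalent

no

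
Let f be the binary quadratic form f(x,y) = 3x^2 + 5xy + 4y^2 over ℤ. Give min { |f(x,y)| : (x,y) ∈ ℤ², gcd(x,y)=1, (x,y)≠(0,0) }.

translate: b→-1 (≡5 mod 6), so (3,5,4)→(3,-1,2)
flip: (3,-1,2)→(2,1,3)
reduced (well bottom): (2,1,3) with a≤c, −a<b≤a
well minimum = a = 2

2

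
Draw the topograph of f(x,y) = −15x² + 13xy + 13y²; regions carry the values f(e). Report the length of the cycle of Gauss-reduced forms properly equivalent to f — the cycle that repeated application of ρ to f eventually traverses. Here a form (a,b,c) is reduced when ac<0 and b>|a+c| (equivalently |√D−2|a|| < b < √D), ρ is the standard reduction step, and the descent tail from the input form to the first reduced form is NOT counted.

D = 949, ⌊√D⌋ = 30
river: ρ → (13,13,-15)
river: ρ → (-15,17,11)
river: ρ → (11,27,-5)
river: ρ → (-5,23,21)
river: ρ → (21,19,-7)
river: ρ → (-7,23,15)
river: ρ → (15,7,-15)
river: ρ → (-15,23,7)
river: ρ → (7,19,-21)
river: ρ → (-21,23,5)
river: ρ → (5,27,-11)
river: ρ → (-11,17,15)
river: ρ → (15,13,-13)
river: ρ → (-13,13,15)
river: ρ → (15,17,-11)
river: ρ → (-11,27,5)
river: ρ → (5,23,-21)
river: ρ → (-21,19,7)
river: ρ → (7,23,-15)
river: ρ → (-15,7,15)
river: ρ → (15,23,-7)
river: ρ → (-7,19,21)
river: ρ → (21,23,-5)
river: ρ → (-5,27,11)
river: ρ → (11,17,-15)
river: ρ → (-15,13,13)
ρ-cycle length = 26 (tail of 0 descent steps not counted)

26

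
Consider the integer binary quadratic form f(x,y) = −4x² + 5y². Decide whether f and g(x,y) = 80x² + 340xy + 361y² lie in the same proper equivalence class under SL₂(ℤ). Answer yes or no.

D₁ = 80, D₂ = 80
river cycle of f (length 2): (-4, 8, 1), (1, 8, -4)
river cycle of g (length 2): (1, 8, -4), (-4, 8, 1)
cycles coincide ⇒ equivalent

yes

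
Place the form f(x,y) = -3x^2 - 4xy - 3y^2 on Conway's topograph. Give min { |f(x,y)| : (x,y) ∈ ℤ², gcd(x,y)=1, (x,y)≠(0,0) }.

translate: b→-2 (≡4 mod 6), so (3,4,3)→(3,-2,2)
flip: (3,-2,2)→(2,2,3)
reduced (well bottom): (2,2,3) with a≤c, −a<b≤a
well minimum |f| = |-2| = 2 (negative-definite)

2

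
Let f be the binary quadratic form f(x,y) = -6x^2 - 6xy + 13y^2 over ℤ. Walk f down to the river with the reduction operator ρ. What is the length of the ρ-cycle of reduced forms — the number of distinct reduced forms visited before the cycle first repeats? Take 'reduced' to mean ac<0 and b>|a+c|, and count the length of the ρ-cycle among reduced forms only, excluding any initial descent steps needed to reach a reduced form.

D = 348, ⌊√D⌋ = 18
descent: ρ → (13,6,-6)
descent: ρ → (-6,18,1)  [lands on river]
river: ρ → (1,18,-6)
ρ-cycle length = 2 (tail of 2 descent steps not counted)

2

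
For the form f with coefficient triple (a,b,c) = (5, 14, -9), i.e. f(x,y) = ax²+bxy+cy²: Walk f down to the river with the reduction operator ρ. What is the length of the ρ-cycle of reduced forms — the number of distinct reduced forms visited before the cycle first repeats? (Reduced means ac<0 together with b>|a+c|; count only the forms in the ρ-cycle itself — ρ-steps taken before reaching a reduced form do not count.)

D = 376, ⌊√D⌋ = 19
river: ρ → (-9,4,10)
river: ρ → (10,16,-3)
river: ρ → (-3,14,15)
river: ρ → (15,16,-2)
river: ρ → (-2,16,15)
river: ρ → (15,14,-3)
river: ρ → (-3,16,10)
river: ρ → (10,4,-9)
river: ρ → (-9,14,5)
river: ρ → (5,16,-6)
river: ρ → (-6,8,13)
river: ρ → (13,18,-1)
river: ρ → (-1,18,13)
river: ρ → (13,8,-6)
river: ρ → (-6,16,5)
river: ρ → (5,14,-9)
ρ-cycle length = 16 (tail of 0 descent steps not counted)

16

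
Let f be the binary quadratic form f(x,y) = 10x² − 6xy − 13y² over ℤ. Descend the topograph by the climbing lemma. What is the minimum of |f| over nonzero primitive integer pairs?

descent: ρ → (-13,6,10)  [lands on river]
river: ρ → (10,14,-9)
river: ρ → (-9,22,2)
river: ρ → (2,22,-9)
river: ρ → (-9,14,10)
river: ρ → (10,6,-13)
river: ρ → (-13,20,3)
river: ρ → (3,22,-6)
river: ρ → (-6,14,15)
river: ρ → (15,16,-5)
river: ρ → (-5,14,18)
river: ρ → (18,22,-1)
river: ρ → (-1,22,18)
river: ρ → (18,14,-5)
river: ρ → (-5,16,15)
river: ρ → (15,14,-6)
river: ρ → (-6,22,3)
river: ρ → (3,20,-13)
closes: descent 1, river 18
min |a| on river = 1

1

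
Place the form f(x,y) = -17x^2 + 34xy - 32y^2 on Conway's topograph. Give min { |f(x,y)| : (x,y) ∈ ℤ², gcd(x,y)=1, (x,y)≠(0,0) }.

translate: b→0 (≡-34 mod 34), so (17,-34,32)→(17,0,15)
flip: (17,0,15)→(15,0,17)
reduced (well bottom): (15,0,17) with a≤c, −a<b≤a
well minimum |f| = |-15| = 15 (negative-definite)

15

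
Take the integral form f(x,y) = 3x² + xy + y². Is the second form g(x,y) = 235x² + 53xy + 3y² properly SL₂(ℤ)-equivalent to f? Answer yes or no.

D₁ = -11, D₂ = -11
f: flip: (3,1,1)→(1,-1,3)
f: translate: b→1 (≡-1 mod 2), so (1,-1,3)→(1,1,3)
f: reduced (well bottom): (1,1,3) with a≤c, −a<b≤a
g: flip: (235,53,3)→(3,-53,235)
g: translate: b→1 (≡-53 mod 6), so (3,-53,235)→(3,1,1)
g: flip: (3,1,1)→(1,-1,3)
g: translate: b→1 (≡-1 mod 2), so (1,-1,3)→(1,1,3)
g: reduced (well bottom): (1,1,3) with a≤c, −a<b≤a
reduced forms (1, 1, 3) vs (1, 1, 3) ⇒ equivalent

yes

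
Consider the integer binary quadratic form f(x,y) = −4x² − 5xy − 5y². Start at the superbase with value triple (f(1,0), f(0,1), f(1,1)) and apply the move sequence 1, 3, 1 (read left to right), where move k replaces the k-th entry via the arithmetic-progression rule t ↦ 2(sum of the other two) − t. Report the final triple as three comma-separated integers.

start (-4,-5,-14) = (f(1,0),f(0,1),f(1,1))
replace slot 1: 2·((-5)+(-14)) − (-4) = -34 → (-34,-5,-14)
replace slot 3: 2·((-34)+(-5)) − (-14) = -64 → (-34,-5,-64)
replace slot 1: 2·((-5)+(-64)) − (-34) = -104 → (-104,-5,-64)

-104,-5,-64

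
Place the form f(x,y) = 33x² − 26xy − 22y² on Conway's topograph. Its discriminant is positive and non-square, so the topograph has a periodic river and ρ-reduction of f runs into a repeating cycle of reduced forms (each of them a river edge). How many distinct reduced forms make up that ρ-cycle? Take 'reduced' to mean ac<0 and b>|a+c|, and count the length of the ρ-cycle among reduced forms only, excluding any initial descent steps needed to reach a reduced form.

D = 3580, ⌊√D⌋ = 59
descent: ρ → (-22,26,33)  [lands on river]
river: ρ → (33,40,-15)
river: ρ → (-15,50,18)
river: ρ → (18,58,-3)
river: ρ → (-3,56,37)
river: ρ → (37,18,-22)
ρ-cycle length = 6 (tail of 1 descent step not counted)

6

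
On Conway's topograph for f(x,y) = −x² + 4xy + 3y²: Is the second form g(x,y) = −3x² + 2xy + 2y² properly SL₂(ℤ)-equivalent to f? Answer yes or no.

D₁ = 28, D₂ = 28
river cycle of f (length 4): (3, 2, -2), (-2, 2, 3), (3, 4, -1), (-1, 4, 3)
river cycle of g (length 4): (2, 2, -3), (-3, 4, 1), (1, 4, -3), (-3, 2, 2)
cycles differ ⇒ inequivalent

no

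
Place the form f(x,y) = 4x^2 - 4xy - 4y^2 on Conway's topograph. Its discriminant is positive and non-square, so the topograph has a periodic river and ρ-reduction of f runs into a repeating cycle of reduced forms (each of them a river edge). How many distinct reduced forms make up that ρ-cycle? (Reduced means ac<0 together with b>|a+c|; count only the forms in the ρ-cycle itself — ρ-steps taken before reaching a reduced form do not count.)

D = 80, ⌊√D⌋ = 8
descent: ρ → (-4,4,4)  [lands on river]
river: ρ → (4,4,-4)
ρ-cycle length = 2 (tail of 1 descent step not counted)

2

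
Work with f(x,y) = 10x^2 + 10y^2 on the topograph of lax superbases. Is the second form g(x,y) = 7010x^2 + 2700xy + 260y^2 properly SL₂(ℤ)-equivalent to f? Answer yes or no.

D₁ = -400, D₂ = -400
f: reduced (well bottom): (10,0,10) with a≤c, −a<b≤a
g: flip: (7010,2700,260)→(260,-2700,7010)
g: translate: b→-100 (≡-2700 mod 520), so (260,-2700,7010)→(260,-100,10)
g: flip: (260,-100,10)→(10,100,260)
g: translate: b→0 (≡100 mod 20), so (10,100,260)→(10,0,10)
g: reduced (well bottom): (10,0,10) with a≤c, −a<b≤a
reduced forms (10, 0, 10) vs (10, 0, 10) ⇒ equivalent

yes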